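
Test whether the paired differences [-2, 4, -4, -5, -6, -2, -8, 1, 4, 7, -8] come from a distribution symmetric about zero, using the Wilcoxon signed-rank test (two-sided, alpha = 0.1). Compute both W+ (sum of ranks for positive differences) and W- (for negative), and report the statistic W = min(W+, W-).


Step 1: Drop any zero differences (none here) and take |d_i|.
|d| = [2, 4, 4, 5, 6, 2, 8, 1, 4, 7, 8]
Step 2: Midrank |d_i| (ties get averaged ranks).
ranks: |2|->2.5, |4|->5, |4|->5, |5|->7, |6|->8, |2|->2.5, |8|->10.5, |1|->1, |4|->5, |7|->9, |8|->10.5
Step 3: Attach original signs; sum ranks with positive sign and with negative sign.
W+ = 5 + 1 + 5 + 9 = 20
W- = 2.5 + 5 + 7 + 8 + 2.5 + 10.5 + 10.5 = 46
(Check: W+ + W- = 66 should equal n(n+1)/2 = 66.)
Step 4: Test statistic W = min(W+, W-) = 20.
Step 5: Ties in |d|, so use the tie-corrected normal approximation.
        E[W] = n(n+1)/4 = 11*12/4 = 33.
        Tie groups: |d|=2 (t=2), |d|=4 (t=3), |d|=8 (t=2); sum(t^3 - t) = 36.
        Var[W] = n(n+1)(2n+1)/24 - sum(t^3-t)/48 = 3036/24 - 36/48 = 125.75.
        z = (W - E[W]) / sqrt(Var[W]) = (20 - 33) / 11.2138 = -1.1593.
        Two-sided p = 2*Phi(z) = 0.246341.
Step 6: alpha = 0.1. fail to reject H0.

W+ = 20, W- = 46, W = min = 20, p = 0.246341, fail to reject H0.


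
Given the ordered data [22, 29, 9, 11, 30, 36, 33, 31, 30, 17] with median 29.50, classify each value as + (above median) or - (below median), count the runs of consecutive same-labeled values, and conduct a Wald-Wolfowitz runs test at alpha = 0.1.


Step 1: Compute median = 29.50; label A = above, B = below.
Labels in order: BBBBAAAAAB  (n_A = 5, n_B = 5)
Step 2: Count runs R = 3.
Step 3: Under H0 (random ordering), E[R] = 2*n_A*n_B/(n_A+n_B) + 1 = 2*5*5/10 + 1 = 6.0000.
        Var[R] = 2*n_A*n_B*(2*n_A*n_B - n_A - n_B) / ((n_A+n_B)^2 * (n_A+n_B-1)) = 2000/900 = 2.2222.
        SD[R] = 1.4907.
Step 4: Continuity-corrected z = (R + 0.5 - E[R]) / SD[R] = (3 + 0.5 - 6.0000) / 1.4907 = -1.6771.
Step 5: Two-sided p-value via normal approximation = 2*(1 - Phi(|z|)) = 0.093533.
Step 6: alpha = 0.1. reject H0.

R = 3, z = -1.6771, p = 0.093533, reject H0.


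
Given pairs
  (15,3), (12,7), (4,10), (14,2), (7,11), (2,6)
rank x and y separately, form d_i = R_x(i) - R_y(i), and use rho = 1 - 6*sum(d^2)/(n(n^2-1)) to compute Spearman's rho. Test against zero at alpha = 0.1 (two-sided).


Step 1: Rank x and y separately (midranks; no ties here).
rank(x): 15->6, 12->4, 4->2, 14->5, 7->3, 2->1
rank(y): 3->2, 7->4, 10->5, 2->1, 11->6, 6->3
Step 2: d_i = R_x(i) - R_y(i); compute d_i^2.
  (6-2)^2=16, (4-4)^2=0, (2-5)^2=9, (5-1)^2=16, (3-6)^2=9, (1-3)^2=4
sum(d^2) = 54.
Step 3: rho = 1 - 6*54 / (6*(6^2 - 1)) = 1 - 324/210 = -0.542857.
Step 4: Under H0, t = rho * sqrt((n-2)/(1-rho^2)) = -1.2928 ~ t(4).
Step 5: Two-sided p-value from the t-distribution with 4 df = 0.265703.
Step 6: alpha = 0.1. fail to reject H0.

rho = -0.5429, p = 0.265703, fail to reject H0 at alpha = 0.1.


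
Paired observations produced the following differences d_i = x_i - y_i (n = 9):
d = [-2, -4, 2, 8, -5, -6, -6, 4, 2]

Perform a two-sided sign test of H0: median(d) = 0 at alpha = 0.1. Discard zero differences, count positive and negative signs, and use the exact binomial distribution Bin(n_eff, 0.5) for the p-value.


Step 1: Discard zero differences. Original n = 9; n_eff = number of nonzero differences = 9.
Nonzero differences (with sign): -2, -4, +2, +8, -5, -6, -6, +4, +2
Step 2: Count signs: positive = 4, negative = 5.
Step 3: Under H0: P(positive) = 0.5, so the number of positives S ~ Bin(9, 0.5).
Step 4: Two-sided exact p-value = sum of Bin(9,0.5) probabilities at or below the observed probability = 1.000000.
Step 5: alpha = 0.1. fail to reject H0.

n_eff = 9, pos = 4, neg = 5, p = 1.000000, fail to reject H0.


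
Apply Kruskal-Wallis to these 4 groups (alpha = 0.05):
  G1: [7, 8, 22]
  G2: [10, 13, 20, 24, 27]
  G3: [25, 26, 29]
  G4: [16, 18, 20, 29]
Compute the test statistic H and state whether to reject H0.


Step 1: Combine all N = 15 observations and assign midranks.
sorted (value, group, rank): (7,G1,1), (8,G1,2), (10,G2,3), (13,G2,4), (16,G4,5), (18,G4,6), (20,G2,7.5), (20,G4,7.5), (22,G1,9), (24,G2,10), (25,G3,11), (26,G3,12), (27,G2,13), (29,G3,14.5), (29,G4,14.5)
Step 2: Sum ranks within each group.
R_1 = 12 (n_1 = 3)
R_2 = 37.5 (n_2 = 5)
R_3 = 37.5 (n_3 = 3)
R_4 = 33 (n_4 = 4)
Step 3: H = 12/(N(N+1)) * sum(R_i^2/n_i) - 3(N+1)
     = 12/(15*16) * (12^2/3 + 37.5^2/5 + 37.5^2/3 + 33^2/4) - 3*16
     = 0.050000 * 1070.25 - 48
     = 5.512500.
Step 4: Ties present; correction factor C = 1 - 12/(15^3 - 15) = 0.996429. Corrected H = 5.512500 / 0.996429 = 5.532258.
Step 5: Under H0, H ~ chi^2(3); p-value = 0.136722.
Step 6: alpha = 0.05. fail to reject H0.

H = 5.5323, df = 3, p = 0.136722, fail to reject H0.


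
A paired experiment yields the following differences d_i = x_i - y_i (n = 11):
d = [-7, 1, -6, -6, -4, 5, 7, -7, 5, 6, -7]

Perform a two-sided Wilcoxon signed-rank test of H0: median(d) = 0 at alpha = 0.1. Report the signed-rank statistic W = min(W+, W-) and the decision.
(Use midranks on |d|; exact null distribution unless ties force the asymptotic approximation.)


Step 1: Drop any zero differences (none here) and take |d_i|.
|d| = [7, 1, 6, 6, 4, 5, 7, 7, 5, 6, 7]
Step 2: Midrank |d_i| (ties get averaged ranks).
ranks: |7|->9.5, |1|->1, |6|->6, |6|->6, |4|->2, |5|->3.5, |7|->9.5, |7|->9.5, |5|->3.5, |6|->6, |7|->9.5
Step 3: Attach original signs; sum ranks with positive sign and with negative sign.
W+ = 1 + 3.5 + 9.5 + 3.5 + 6 = 23.5
W- = 9.5 + 6 + 6 + 2 + 9.5 + 9.5 = 42.5
(Check: W+ + W- = 66 should equal n(n+1)/2 = 66.)
Step 4: Test statistic W = min(W+, W-) = 23.5.
Step 5: Ties in |d|, so use the tie-corrected normal approximation.
        E[W] = n(n+1)/4 = 11*12/4 = 33.
        Tie groups: |d|=5 (t=2), |d|=6 (t=3), |d|=7 (t=4); sum(t^3 - t) = 90.
        Var[W] = n(n+1)(2n+1)/24 - sum(t^3-t)/48 = 3036/24 - 90/48 = 124.625.
        z = (W - E[W]) / sqrt(Var[W]) = (23.5 - 33) / 11.1636 = -0.8510.
        Two-sided p = 2*Phi(z) = 0.394779.
Step 6: alpha = 0.1. fail to reject H0.

W+ = 23.5, W- = 42.5, W = min = 23.5, p = 0.394779, fail to reject H0.


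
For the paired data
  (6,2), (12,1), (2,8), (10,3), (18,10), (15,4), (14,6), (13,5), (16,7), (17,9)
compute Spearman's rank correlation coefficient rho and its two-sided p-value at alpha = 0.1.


Step 1: Rank x and y separately (midranks; no ties here).
rank(x): 6->2, 12->4, 2->1, 10->3, 18->10, 15->7, 14->6, 13->5, 16->8, 17->9
rank(y): 2->2, 1->1, 8->8, 3->3, 10->10, 4->4, 6->6, 5->5, 7->7, 9->9
Step 2: d_i = R_x(i) - R_y(i); compute d_i^2.
  (2-2)^2=0, (4-1)^2=9, (1-8)^2=49, (3-3)^2=0, (10-10)^2=0, (7-4)^2=9, (6-6)^2=0, (5-5)^2=0, (8-7)^2=1, (9-9)^2=0
sum(d^2) = 68.
Step 3: rho = 1 - 6*68 / (10*(10^2 - 1)) = 1 - 408/990 = 0.587879.
Step 4: Under H0, t = rho * sqrt((n-2)/(1-rho^2)) = 2.0555 ~ t(8).
Step 5: Two-sided p-value from the t-distribution with 8 df = 0.073878.
Step 6: alpha = 0.1. reject H0.

rho = 0.5879, p = 0.073878, reject H0 at alpha = 0.1.


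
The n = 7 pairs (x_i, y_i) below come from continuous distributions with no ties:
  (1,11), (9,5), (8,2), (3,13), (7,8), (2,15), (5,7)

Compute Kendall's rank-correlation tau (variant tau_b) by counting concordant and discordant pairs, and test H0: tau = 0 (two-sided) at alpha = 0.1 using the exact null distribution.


Step 1: Enumerate the 21 unordered pairs (i,j) with i<j and classify each by sign(x_j-x_i) * sign(y_j-y_i).
  (1,2):dx=+8,dy=-6->D; (1,3):dx=+7,dy=-9->D; (1,4):dx=+2,dy=+2->C; (1,5):dx=+6,dy=-3->D
  (1,6):dx=+1,dy=+4->C; (1,7):dx=+4,dy=-4->D; (2,3):dx=-1,dy=-3->C; (2,4):dx=-6,dy=+8->D
  (2,5):dx=-2,dy=+3->D; (2,6):dx=-7,dy=+10->D; (2,7):dx=-4,dy=+2->D; (3,4):dx=-5,dy=+11->D
  (3,5):dx=-1,dy=+6->D; (3,6):dx=-6,dy=+13->D; (3,7):dx=-3,dy=+5->D; (4,5):dx=+4,dy=-5->D
  (4,6):dx=-1,dy=+2->D; (4,7):dx=+2,dy=-6->D; (5,6):dx=-5,dy=+7->D; (5,7):dx=-2,dy=-1->C
  (6,7):dx=+3,dy=-8->D
Step 2: C = 4, D = 17, total pairs = 21.
Step 3: tau = (C - D)/(n(n-1)/2) = (4 - 17)/21 = -0.619048.
Step 4: Exact two-sided p-value (enumerate n! = 5040 permutations of y under H0): p = 0.069048.
Step 5: alpha = 0.1. reject H0.

tau_b = -0.6190 (C=4, D=17), p = 0.069048, reject H0.


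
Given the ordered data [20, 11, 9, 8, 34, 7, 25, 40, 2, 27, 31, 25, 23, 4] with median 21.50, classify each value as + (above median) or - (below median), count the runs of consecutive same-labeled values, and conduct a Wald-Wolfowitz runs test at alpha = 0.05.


Step 1: Compute median = 21.50; label A = above, B = below.
Labels in order: BBBBABAABAAAAB  (n_A = 7, n_B = 7)
Step 2: Count runs R = 7.
Step 3: Under H0 (random ordering), E[R] = 2*n_A*n_B/(n_A+n_B) + 1 = 2*7*7/14 + 1 = 8.0000.
        Var[R] = 2*n_A*n_B*(2*n_A*n_B - n_A - n_B) / ((n_A+n_B)^2 * (n_A+n_B-1)) = 8232/2548 = 3.2308.
        SD[R] = 1.7974.
Step 4: Continuity-corrected z = (R + 0.5 - E[R]) / SD[R] = (7 + 0.5 - 8.0000) / 1.7974 = -0.2782.
Step 5: Two-sided p-value via normal approximation = 2*(1 - Phi(|z|)) = 0.780879.
Step 6: alpha = 0.05. fail to reject H0.

R = 7, z = -0.2782, p = 0.780879, fail to reject H0.


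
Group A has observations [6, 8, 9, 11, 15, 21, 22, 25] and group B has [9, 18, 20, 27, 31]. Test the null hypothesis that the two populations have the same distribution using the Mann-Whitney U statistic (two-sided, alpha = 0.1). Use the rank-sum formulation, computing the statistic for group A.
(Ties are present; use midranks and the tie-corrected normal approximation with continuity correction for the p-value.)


Step 1: Combine and sort all 13 observations; assign midranks.
sorted (value, group): (6,X), (8,X), (9,X), (9,Y), (11,X), (15,X), (18,Y), (20,Y), (21,X), (22,X), (25,X), (27,Y), (31,Y)
ranks: 6->1, 8->2, 9->3.5, 9->3.5, 11->5, 15->6, 18->7, 20->8, 21->9, 22->10, 25->11, 27->12, 31->13
Step 2: Rank sum for X: R1 = 1 + 2 + 3.5 + 5 + 6 + 9 + 10 + 11 = 47.5.
Step 3: U_X = R1 - n1(n1+1)/2 = 47.5 - 8*9/2 = 47.5 - 36 = 11.5.
       U_Y = n1*n2 - U_X = 40 - 11.5 = 28.5.
Step 4: Ties are present, so use the tie-corrected normal approximation (with continuity correction) for the p-value.
Step 5: p-value = 0.240919; compare to alpha = 0.1. fail to reject H0.

U_X = 11.5, p = 0.240919, fail to reject H0 at alpha = 0.1.


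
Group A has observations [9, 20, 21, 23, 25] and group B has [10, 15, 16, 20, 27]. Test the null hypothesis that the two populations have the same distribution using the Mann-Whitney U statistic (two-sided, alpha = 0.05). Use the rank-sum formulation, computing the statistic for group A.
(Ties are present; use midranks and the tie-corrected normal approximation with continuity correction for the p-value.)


Step 1: Combine and sort all 10 observations; assign midranks.
sorted (value, group): (9,X), (10,Y), (15,Y), (16,Y), (20,X), (20,Y), (21,X), (23,X), (25,X), (27,Y)
ranks: 9->1, 10->2, 15->3, 16->4, 20->5.5, 20->5.5, 21->7, 23->8, 25->9, 27->10
Step 2: Rank sum for X: R1 = 1 + 5.5 + 7 + 8 + 9 = 30.5.
Step 3: U_X = R1 - n1(n1+1)/2 = 30.5 - 5*6/2 = 30.5 - 15 = 15.5.
       U_Y = n1*n2 - U_X = 25 - 15.5 = 9.5.
Step 4: Ties are present, so use the tie-corrected normal approximation (with continuity correction) for the p-value.
Step 5: p-value = 0.600402; compare to alpha = 0.05. fail to reject H0.

U_X = 15.5, p = 0.600402, fail to reject H0 at alpha = 0.05.


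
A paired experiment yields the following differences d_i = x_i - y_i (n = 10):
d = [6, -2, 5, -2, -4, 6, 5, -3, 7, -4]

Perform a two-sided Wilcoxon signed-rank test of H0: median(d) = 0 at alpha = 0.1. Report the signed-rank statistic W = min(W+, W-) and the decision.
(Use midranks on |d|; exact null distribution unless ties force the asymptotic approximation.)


Step 1: Drop any zero differences (none here) and take |d_i|.
|d| = [6, 2, 5, 2, 4, 6, 5, 3, 7, 4]
Step 2: Midrank |d_i| (ties get averaged ranks).
ranks: |6|->8.5, |2|->1.5, |5|->6.5, |2|->1.5, |4|->4.5, |6|->8.5, |5|->6.5, |3|->3, |7|->10, |4|->4.5
Step 3: Attach original signs; sum ranks with positive sign and with negative sign.
W+ = 8.5 + 6.5 + 8.5 + 6.5 + 10 = 40
W- = 1.5 + 1.5 + 4.5 + 3 + 4.5 = 15
(Check: W+ + W- = 55 should equal n(n+1)/2 = 55.)
Step 4: Test statistic W = min(W+, W-) = 15.
Step 5: Ties in |d|, so use the tie-corrected normal approximation.
        E[W] = n(n+1)/4 = 10*11/4 = 27.5.
        Tie groups: |d|=2 (t=2), |d|=4 (t=2), |d|=5 (t=2), |d|=6 (t=2); sum(t^3 - t) = 24.
        Var[W] = n(n+1)(2n+1)/24 - sum(t^3-t)/48 = 2310/24 - 24/48 = 95.75.
        z = (W - E[W]) / sqrt(Var[W]) = (15 - 27.5) / 9.7852 = -1.2774.
        Two-sided p = 2*Phi(z) = 0.201447.
Step 6: alpha = 0.1. fail to reject H0.

W+ = 40, W- = 15, W = min = 15, p = 0.201447, fail to reject H0.


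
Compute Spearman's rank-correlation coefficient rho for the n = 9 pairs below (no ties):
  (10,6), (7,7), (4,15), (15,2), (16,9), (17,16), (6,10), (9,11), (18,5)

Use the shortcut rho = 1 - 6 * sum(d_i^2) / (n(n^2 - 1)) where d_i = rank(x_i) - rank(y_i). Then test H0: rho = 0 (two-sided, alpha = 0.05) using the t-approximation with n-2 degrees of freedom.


Step 1: Rank x and y separately (midranks; no ties here).
rank(x): 10->5, 7->3, 4->1, 15->6, 16->7, 17->8, 6->2, 9->4, 18->9
rank(y): 6->3, 7->4, 15->8, 2->1, 9->5, 16->9, 10->6, 11->7, 5->2
Step 2: d_i = R_x(i) - R_y(i); compute d_i^2.
  (5-3)^2=4, (3-4)^2=1, (1-8)^2=49, (6-1)^2=25, (7-5)^2=4, (8-9)^2=1, (2-6)^2=16, (4-7)^2=9, (9-2)^2=49
sum(d^2) = 158.
Step 3: rho = 1 - 6*158 / (9*(9^2 - 1)) = 1 - 948/720 = -0.316667.
Step 4: Under H0, t = rho * sqrt((n-2)/(1-rho^2)) = -0.8833 ~ t(7).
Step 5: Two-sided p-value from the t-distribution with 7 df = 0.406397.
Step 6: alpha = 0.05. fail to reject H0.

rho = -0.3167, p = 0.406397, fail to reject H0 at alpha = 0.05.


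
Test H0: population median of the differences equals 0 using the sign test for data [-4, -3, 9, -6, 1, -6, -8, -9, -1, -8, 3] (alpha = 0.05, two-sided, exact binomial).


Step 1: Discard zero differences. Original n = 11; n_eff = number of nonzero differences = 11.
Nonzero differences (with sign): -4, -3, +9, -6, +1, -6, -8, -9, -1, -8, +3
Step 2: Count signs: positive = 3, negative = 8.
Step 3: Under H0: P(positive) = 0.5, so the number of positives S ~ Bin(11, 0.5).
Step 4: Two-sided exact p-value = sum of Bin(11,0.5) probabilities at or below the observed probability = 0.226562.
Step 5: alpha = 0.05. fail to reject H0.

n_eff = 11, pos = 3, neg = 8, p = 0.226562, fail to reject H0.


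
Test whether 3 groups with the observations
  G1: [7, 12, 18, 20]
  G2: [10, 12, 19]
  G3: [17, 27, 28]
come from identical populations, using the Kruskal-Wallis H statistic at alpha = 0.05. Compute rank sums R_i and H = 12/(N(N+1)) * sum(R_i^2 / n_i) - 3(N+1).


Step 1: Combine all N = 10 observations and assign midranks.
sorted (value, group, rank): (7,G1,1), (10,G2,2), (12,G1,3.5), (12,G2,3.5), (17,G3,5), (18,G1,6), (19,G2,7), (20,G1,8), (27,G3,9), (28,G3,10)
Step 2: Sum ranks within each group.
R_1 = 18.5 (n_1 = 4)
R_2 = 12.5 (n_2 = 3)
R_3 = 24 (n_3 = 3)
Step 3: H = 12/(N(N+1)) * sum(R_i^2/n_i) - 3(N+1)
     = 12/(10*11) * (18.5^2/4 + 12.5^2/3 + 24^2/3) - 3*11
     = 0.109091 * 329.646 - 33
     = 2.961364.
Step 4: Ties present; correction factor C = 1 - 6/(10^3 - 10) = 0.993939. Corrected H = 2.961364 / 0.993939 = 2.979421.
Step 5: Under H0, H ~ chi^2(2); p-value = 0.225438.
Step 6: alpha = 0.05. fail to reject H0.

H = 2.9794, df = 2, p = 0.225438, fail to reject H0.


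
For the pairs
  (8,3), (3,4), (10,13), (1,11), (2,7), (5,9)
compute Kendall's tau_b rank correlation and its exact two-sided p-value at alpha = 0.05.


Step 1: Enumerate the 15 unordered pairs (i,j) with i<j and classify each by sign(x_j-x_i) * sign(y_j-y_i).
  (1,2):dx=-5,dy=+1->D; (1,3):dx=+2,dy=+10->C; (1,4):dx=-7,dy=+8->D; (1,5):dx=-6,dy=+4->D
  (1,6):dx=-3,dy=+6->D; (2,3):dx=+7,dy=+9->C; (2,4):dx=-2,dy=+7->D; (2,5):dx=-1,dy=+3->D
  (2,6):dx=+2,dy=+5->C; (3,4):dx=-9,dy=-2->C; (3,5):dx=-8,dy=-6->C; (3,6):dx=-5,dy=-4->C
  (4,5):dx=+1,dy=-4->D; (4,6):dx=+4,dy=-2->D; (5,6):dx=+3,dy=+2->C
Step 2: C = 7, D = 8, total pairs = 15.
Step 3: tau = (C - D)/(n(n-1)/2) = (7 - 8)/15 = -0.066667.
Step 4: Exact two-sided p-value (enumerate n! = 720 permutations of y under H0): p = 1.000000.
Step 5: alpha = 0.05. fail to reject H0.

tau_b = -0.0667 (C=7, D=8), p = 1.000000, fail to reject H0.


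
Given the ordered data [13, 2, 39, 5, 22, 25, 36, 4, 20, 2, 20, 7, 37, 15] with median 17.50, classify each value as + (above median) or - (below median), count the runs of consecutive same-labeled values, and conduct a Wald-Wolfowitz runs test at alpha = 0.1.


Step 1: Compute median = 17.50; label A = above, B = below.
Labels in order: BBABAAABABABAB  (n_A = 7, n_B = 7)
Step 2: Count runs R = 11.
Step 3: Under H0 (random ordering), E[R] = 2*n_A*n_B/(n_A+n_B) + 1 = 2*7*7/14 + 1 = 8.0000.
        Var[R] = 2*n_A*n_B*(2*n_A*n_B - n_A - n_B) / ((n_A+n_B)^2 * (n_A+n_B-1)) = 8232/2548 = 3.2308.
        SD[R] = 1.7974.
Step 4: Continuity-corrected z = (R - 0.5 - E[R]) / SD[R] = (11 - 0.5 - 8.0000) / 1.7974 = 1.3909.
Step 5: Two-sided p-value via normal approximation = 2*(1 - Phi(|z|)) = 0.164264.
Step 6: alpha = 0.1. fail to reject H0.

R = 11, z = 1.3909, p = 0.164264, fail to reject H0.


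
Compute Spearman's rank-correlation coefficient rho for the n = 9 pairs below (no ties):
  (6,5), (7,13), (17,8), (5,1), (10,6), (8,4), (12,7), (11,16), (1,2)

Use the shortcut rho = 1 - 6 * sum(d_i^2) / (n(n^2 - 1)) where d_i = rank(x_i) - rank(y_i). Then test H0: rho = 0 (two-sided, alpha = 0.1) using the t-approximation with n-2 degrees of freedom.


Step 1: Rank x and y separately (midranks; no ties here).
rank(x): 6->3, 7->4, 17->9, 5->2, 10->6, 8->5, 12->8, 11->7, 1->1
rank(y): 5->4, 13->8, 8->7, 1->1, 6->5, 4->3, 7->6, 16->9, 2->2
Step 2: d_i = R_x(i) - R_y(i); compute d_i^2.
  (3-4)^2=1, (4-8)^2=16, (9-7)^2=4, (2-1)^2=1, (6-5)^2=1, (5-3)^2=4, (8-6)^2=4, (7-9)^2=4, (1-2)^2=1
sum(d^2) = 36.
Step 3: rho = 1 - 6*36 / (9*(9^2 - 1)) = 1 - 216/720 = 0.700000.
Step 4: Under H0, t = rho * sqrt((n-2)/(1-rho^2)) = 2.5934 ~ t(7).
Step 5: Two-sided p-value from the t-distribution with 7 df = 0.035770.
Step 6: alpha = 0.1. reject H0.

rho = 0.7000, p = 0.035770, reject H0 at alpha = 0.1.


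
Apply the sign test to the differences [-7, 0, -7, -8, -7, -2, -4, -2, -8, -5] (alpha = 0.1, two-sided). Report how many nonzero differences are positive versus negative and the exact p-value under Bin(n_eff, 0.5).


Step 1: Discard zero differences. Original n = 10; n_eff = number of nonzero differences = 9.
Nonzero differences (with sign): -7, -7, -8, -7, -2, -4, -2, -8, -5
Step 2: Count signs: positive = 0, negative = 9.
Step 3: Under H0: P(positive) = 0.5, so the number of positives S ~ Bin(9, 0.5).
Step 4: Two-sided exact p-value = sum of Bin(9,0.5) probabilities at or below the observed probability = 0.003906.
Step 5: alpha = 0.1. reject H0.

n_eff = 9, pos = 0, neg = 9, p = 0.003906, reject H0.


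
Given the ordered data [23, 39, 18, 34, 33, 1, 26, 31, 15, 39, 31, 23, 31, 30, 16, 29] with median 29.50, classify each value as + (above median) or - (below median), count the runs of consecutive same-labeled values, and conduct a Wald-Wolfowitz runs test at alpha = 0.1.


Step 1: Compute median = 29.50; label A = above, B = below.
Labels in order: BABAABBABAABAABB  (n_A = 8, n_B = 8)
Step 2: Count runs R = 11.
Step 3: Under H0 (random ordering), E[R] = 2*n_A*n_B/(n_A+n_B) + 1 = 2*8*8/16 + 1 = 9.0000.
        Var[R] = 2*n_A*n_B*(2*n_A*n_B - n_A - n_B) / ((n_A+n_B)^2 * (n_A+n_B-1)) = 14336/3840 = 3.7333.
        SD[R] = 1.9322.
Step 4: Continuity-corrected z = (R - 0.5 - E[R]) / SD[R] = (11 - 0.5 - 9.0000) / 1.9322 = 0.7763.
Step 5: Two-sided p-value via normal approximation = 2*(1 - Phi(|z|)) = 0.437558.
Step 6: alpha = 0.1. fail to reject H0.

R = 11, z = 0.7763, p = 0.437558, fail to reject H0.


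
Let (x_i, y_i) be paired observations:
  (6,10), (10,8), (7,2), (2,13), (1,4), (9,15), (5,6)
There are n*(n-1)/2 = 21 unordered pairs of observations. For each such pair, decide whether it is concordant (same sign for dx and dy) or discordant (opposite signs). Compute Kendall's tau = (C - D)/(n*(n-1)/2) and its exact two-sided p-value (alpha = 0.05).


Step 1: Enumerate the 21 unordered pairs (i,j) with i<j and classify each by sign(x_j-x_i) * sign(y_j-y_i).
  (1,2):dx=+4,dy=-2->D; (1,3):dx=+1,dy=-8->D; (1,4):dx=-4,dy=+3->D; (1,5):dx=-5,dy=-6->C
  (1,6):dx=+3,dy=+5->C; (1,7):dx=-1,dy=-4->C; (2,3):dx=-3,dy=-6->C; (2,4):dx=-8,dy=+5->D
  (2,5):dx=-9,dy=-4->C; (2,6):dx=-1,dy=+7->D; (2,7):dx=-5,dy=-2->C; (3,4):dx=-5,dy=+11->D
  (3,5):dx=-6,dy=+2->D; (3,6):dx=+2,dy=+13->C; (3,7):dx=-2,dy=+4->D; (4,5):dx=-1,dy=-9->C
  (4,6):dx=+7,dy=+2->C; (4,7):dx=+3,dy=-7->D; (5,6):dx=+8,dy=+11->C; (5,7):dx=+4,dy=+2->C
  (6,7):dx=-4,dy=-9->C
Step 2: C = 12, D = 9, total pairs = 21.
Step 3: tau = (C - D)/(n(n-1)/2) = (12 - 9)/21 = 0.142857.
Step 4: Exact two-sided p-value (enumerate n! = 5040 permutations of y under H0): p = 0.772619.
Step 5: alpha = 0.05. fail to reject H0.

tau_b = 0.1429 (C=12, D=9), p = 0.772619, fail to reject H0.


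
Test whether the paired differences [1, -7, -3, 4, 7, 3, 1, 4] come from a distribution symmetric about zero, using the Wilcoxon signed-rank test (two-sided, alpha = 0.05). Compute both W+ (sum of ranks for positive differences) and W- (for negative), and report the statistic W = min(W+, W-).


Step 1: Drop any zero differences (none here) and take |d_i|.
|d| = [1, 7, 3, 4, 7, 3, 1, 4]
Step 2: Midrank |d_i| (ties get averaged ranks).
ranks: |1|->1.5, |7|->7.5, |3|->3.5, |4|->5.5, |7|->7.5, |3|->3.5, |1|->1.5, |4|->5.5
Step 3: Attach original signs; sum ranks with positive sign and with negative sign.
W+ = 1.5 + 5.5 + 7.5 + 3.5 + 1.5 + 5.5 = 25
W- = 7.5 + 3.5 = 11
(Check: W+ + W- = 36 should equal n(n+1)/2 = 36.)
Step 4: Test statistic W = min(W+, W-) = 11.
Step 5: Ties in |d|, so use the tie-corrected normal approximation.
        E[W] = n(n+1)/4 = 8*9/4 = 18.
        Tie groups: |d|=1 (t=2), |d|=3 (t=2), |d|=4 (t=2), |d|=7 (t=2); sum(t^3 - t) = 24.
        Var[W] = n(n+1)(2n+1)/24 - sum(t^3-t)/48 = 1224/24 - 24/48 = 50.5.
        z = (W - E[W]) / sqrt(Var[W]) = (11 - 18) / 7.1063 = -0.9850.
        Two-sided p = 2*Phi(z) = 0.324606.
Step 6: alpha = 0.05. fail to reject H0.

W+ = 25, W- = 11, W = min = 11, p = 0.324606, fail to reject H0.


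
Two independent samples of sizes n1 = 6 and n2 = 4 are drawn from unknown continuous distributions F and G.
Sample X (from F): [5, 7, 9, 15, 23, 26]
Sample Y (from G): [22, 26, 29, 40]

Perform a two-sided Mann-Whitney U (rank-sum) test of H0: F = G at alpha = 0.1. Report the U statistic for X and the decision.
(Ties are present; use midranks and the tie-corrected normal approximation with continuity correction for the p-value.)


Step 1: Combine and sort all 10 observations; assign midranks.
sorted (value, group): (5,X), (7,X), (9,X), (15,X), (22,Y), (23,X), (26,X), (26,Y), (29,Y), (40,Y)
ranks: 5->1, 7->2, 9->3, 15->4, 22->5, 23->6, 26->7.5, 26->7.5, 29->9, 40->10
Step 2: Rank sum for X: R1 = 1 + 2 + 3 + 4 + 6 + 7.5 = 23.5.
Step 3: U_X = R1 - n1(n1+1)/2 = 23.5 - 6*7/2 = 23.5 - 21 = 2.5.
       U_Y = n1*n2 - U_X = 24 - 2.5 = 21.5.
Step 4: Ties are present, so use the tie-corrected normal approximation (with continuity correction) for the p-value.
Step 5: p-value = 0.054273; compare to alpha = 0.1. reject H0.

U_X = 2.5, p = 0.054273, reject H0 at alpha = 0.1.


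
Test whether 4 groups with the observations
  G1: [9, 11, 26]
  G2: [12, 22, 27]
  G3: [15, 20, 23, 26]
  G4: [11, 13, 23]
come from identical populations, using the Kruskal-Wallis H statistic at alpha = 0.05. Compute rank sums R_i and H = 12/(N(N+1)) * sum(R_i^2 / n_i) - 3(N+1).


Step 1: Combine all N = 13 observations and assign midranks.
sorted (value, group, rank): (9,G1,1), (11,G1,2.5), (11,G4,2.5), (12,G2,4), (13,G4,5), (15,G3,6), (20,G3,7), (22,G2,8), (23,G3,9.5), (23,G4,9.5), (26,G1,11.5), (26,G3,11.5), (27,G2,13)
Step 2: Sum ranks within each group.
R_1 = 15 (n_1 = 3)
R_2 = 25 (n_2 = 3)
R_3 = 34 (n_3 = 4)
R_4 = 17 (n_4 = 3)
Step 3: H = 12/(N(N+1)) * sum(R_i^2/n_i) - 3(N+1)
     = 12/(13*14) * (15^2/3 + 25^2/3 + 34^2/4 + 17^2/3) - 3*14
     = 0.065934 * 668.667 - 42
     = 2.087912.
Step 4: Ties present; correction factor C = 1 - 18/(13^3 - 13) = 0.991758. Corrected H = 2.087912 / 0.991758 = 2.105263.
Step 5: Under H0, H ~ chi^2(3); p-value = 0.550849.
Step 6: alpha = 0.05. fail to reject H0.

H = 2.1053, df = 3, p = 0.550849, fail to reject H0.


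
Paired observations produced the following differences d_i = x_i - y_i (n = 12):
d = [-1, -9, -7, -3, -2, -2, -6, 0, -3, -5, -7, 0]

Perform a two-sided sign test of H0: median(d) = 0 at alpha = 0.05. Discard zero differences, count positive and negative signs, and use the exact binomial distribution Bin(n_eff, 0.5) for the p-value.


Step 1: Discard zero differences. Original n = 12; n_eff = number of nonzero differences = 10.
Nonzero differences (with sign): -1, -9, -7, -3, -2, -2, -6, -3, -5, -7
Step 2: Count signs: positive = 0, negative = 10.
Step 3: Under H0: P(positive) = 0.5, so the number of positives S ~ Bin(10, 0.5).
Step 4: Two-sided exact p-value = sum of Bin(10,0.5) probabilities at or below the observed probability = 0.001953.
Step 5: alpha = 0.05. reject H0.

n_eff = 10, pos = 0, neg = 10, p = 0.001953, reject H0.


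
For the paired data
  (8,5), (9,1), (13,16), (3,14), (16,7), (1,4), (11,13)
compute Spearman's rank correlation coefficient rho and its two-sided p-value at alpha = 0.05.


Step 1: Rank x and y separately (midranks; no ties here).
rank(x): 8->3, 9->4, 13->6, 3->2, 16->7, 1->1, 11->5
rank(y): 5->3, 1->1, 16->7, 14->6, 7->4, 4->2, 13->5
Step 2: d_i = R_x(i) - R_y(i); compute d_i^2.
  (3-3)^2=0, (4-1)^2=9, (6-7)^2=1, (2-6)^2=16, (7-4)^2=9, (1-2)^2=1, (5-5)^2=0
sum(d^2) = 36.
Step 3: rho = 1 - 6*36 / (7*(7^2 - 1)) = 1 - 216/336 = 0.357143.
Step 4: Under H0, t = rho * sqrt((n-2)/(1-rho^2)) = 0.8550 ~ t(5).
Step 5: Two-sided p-value from the t-distribution with 5 df = 0.431611.
Step 6: alpha = 0.05. fail to reject H0.

rho = 0.3571, p = 0.431611, fail to reject H0 at alpha = 0.05.


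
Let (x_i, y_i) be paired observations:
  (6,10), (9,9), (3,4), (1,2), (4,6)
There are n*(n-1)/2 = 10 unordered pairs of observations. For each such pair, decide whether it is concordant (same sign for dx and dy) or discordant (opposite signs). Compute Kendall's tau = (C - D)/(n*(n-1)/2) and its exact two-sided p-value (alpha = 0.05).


Step 1: Enumerate the 10 unordered pairs (i,j) with i<j and classify each by sign(x_j-x_i) * sign(y_j-y_i).
  (1,2):dx=+3,dy=-1->D; (1,3):dx=-3,dy=-6->C; (1,4):dx=-5,dy=-8->C; (1,5):dx=-2,dy=-4->C
  (2,3):dx=-6,dy=-5->C; (2,4):dx=-8,dy=-7->C; (2,5):dx=-5,dy=-3->C; (3,4):dx=-2,dy=-2->C
  (3,5):dx=+1,dy=+2->C; (4,5):dx=+3,dy=+4->C
Step 2: C = 9, D = 1, total pairs = 10.
Step 3: tau = (C - D)/(n(n-1)/2) = (9 - 1)/10 = 0.800000.
Step 4: Exact two-sided p-value (enumerate n! = 120 permutations of y under H0): p = 0.083333.
Step 5: alpha = 0.05. fail to reject H0.

tau_b = 0.8000 (C=9, D=1), p = 0.083333, fail to reject H0.


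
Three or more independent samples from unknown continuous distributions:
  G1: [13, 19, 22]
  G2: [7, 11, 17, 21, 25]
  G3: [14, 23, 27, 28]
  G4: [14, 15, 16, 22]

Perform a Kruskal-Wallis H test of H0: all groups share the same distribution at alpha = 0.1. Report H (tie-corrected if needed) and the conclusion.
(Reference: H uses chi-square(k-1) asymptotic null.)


Step 1: Combine all N = 16 observations and assign midranks.
sorted (value, group, rank): (7,G2,1), (11,G2,2), (13,G1,3), (14,G3,4.5), (14,G4,4.5), (15,G4,6), (16,G4,7), (17,G2,8), (19,G1,9), (21,G2,10), (22,G1,11.5), (22,G4,11.5), (23,G3,13), (25,G2,14), (27,G3,15), (28,G3,16)
Step 2: Sum ranks within each group.
R_1 = 23.5 (n_1 = 3)
R_2 = 35 (n_2 = 5)
R_3 = 48.5 (n_3 = 4)
R_4 = 29 (n_4 = 4)
Step 3: H = 12/(N(N+1)) * sum(R_i^2/n_i) - 3(N+1)
     = 12/(16*17) * (23.5^2/3 + 35^2/5 + 48.5^2/4 + 29^2/4) - 3*17
     = 0.044118 * 1227.4 - 51
     = 3.149816.
Step 4: Ties present; correction factor C = 1 - 12/(16^3 - 16) = 0.997059. Corrected H = 3.149816 / 0.997059 = 3.159108.
Step 5: Under H0, H ~ chi^2(3); p-value = 0.367738.
Step 6: alpha = 0.1. fail to reject H0.

H = 3.1591, df = 3, p = 0.367738, fail to reject H0.


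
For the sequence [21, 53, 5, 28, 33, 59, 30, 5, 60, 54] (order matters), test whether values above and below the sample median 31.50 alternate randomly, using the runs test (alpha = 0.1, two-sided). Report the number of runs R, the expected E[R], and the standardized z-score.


Step 1: Compute median = 31.50; label A = above, B = below.
Labels in order: BABBAABBAA  (n_A = 5, n_B = 5)
Step 2: Count runs R = 6.
Step 3: Under H0 (random ordering), E[R] = 2*n_A*n_B/(n_A+n_B) + 1 = 2*5*5/10 + 1 = 6.0000.
        Var[R] = 2*n_A*n_B*(2*n_A*n_B - n_A - n_B) / ((n_A+n_B)^2 * (n_A+n_B-1)) = 2000/900 = 2.2222.
        SD[R] = 1.4907.
Step 4: R = E[R], so z = 0 with no continuity correction.
Step 5: Two-sided p-value via normal approximation = 2*(1 - Phi(|z|)) = 1.000000.
Step 6: alpha = 0.1. fail to reject H0.

R = 6, z = 0.0000, p = 1.000000, fail to reject H0.


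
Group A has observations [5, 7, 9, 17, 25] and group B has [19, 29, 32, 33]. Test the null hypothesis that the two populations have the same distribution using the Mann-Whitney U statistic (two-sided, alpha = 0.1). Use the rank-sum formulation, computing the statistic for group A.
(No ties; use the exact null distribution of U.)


Step 1: Combine and sort all 9 observations; assign midranks.
sorted (value, group): (5,X), (7,X), (9,X), (17,X), (19,Y), (25,X), (29,Y), (32,Y), (33,Y)
ranks: 5->1, 7->2, 9->3, 17->4, 19->5, 25->6, 29->7, 32->8, 33->9
Step 2: Rank sum for X: R1 = 1 + 2 + 3 + 4 + 6 = 16.
Step 3: U_X = R1 - n1(n1+1)/2 = 16 - 5*6/2 = 16 - 15 = 1.
       U_Y = n1*n2 - U_X = 20 - 1 = 19.
Step 4: No ties, so the exact null distribution of U (based on enumerating the C(9,5) = 126 equally likely rank assignments) gives the two-sided p-value.
Step 5: p-value = 0.031746; compare to alpha = 0.1. reject H0.

U_X = 1, p = 0.031746, reject H0 at alpha = 0.1.


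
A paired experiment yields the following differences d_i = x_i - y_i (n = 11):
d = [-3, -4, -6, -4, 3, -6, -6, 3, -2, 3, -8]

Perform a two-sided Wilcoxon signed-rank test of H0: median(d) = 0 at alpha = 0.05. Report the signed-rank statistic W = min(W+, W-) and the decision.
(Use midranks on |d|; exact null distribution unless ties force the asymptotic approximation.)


Step 1: Drop any zero differences (none here) and take |d_i|.
|d| = [3, 4, 6, 4, 3, 6, 6, 3, 2, 3, 8]
Step 2: Midrank |d_i| (ties get averaged ranks).
ranks: |3|->3.5, |4|->6.5, |6|->9, |4|->6.5, |3|->3.5, |6|->9, |6|->9, |3|->3.5, |2|->1, |3|->3.5, |8|->11
Step 3: Attach original signs; sum ranks with positive sign and with negative sign.
W+ = 3.5 + 3.5 + 3.5 = 10.5
W- = 3.5 + 6.5 + 9 + 6.5 + 9 + 9 + 1 + 11 = 55.5
(Check: W+ + W- = 66 should equal n(n+1)/2 = 66.)
Step 4: Test statistic W = min(W+, W-) = 10.5.
Step 5: Ties in |d|, so use the tie-corrected normal approximation.
        E[W] = n(n+1)/4 = 11*12/4 = 33.
        Tie groups: |d|=3 (t=4), |d|=4 (t=2), |d|=6 (t=3); sum(t^3 - t) = 90.
        Var[W] = n(n+1)(2n+1)/24 - sum(t^3-t)/48 = 3036/24 - 90/48 = 124.625.
        z = (W - E[W]) / sqrt(Var[W]) = (10.5 - 33) / 11.1636 = -2.0155.
        Two-sided p = 2*Phi(z) = 0.043854.
Step 6: alpha = 0.05. reject H0.

W+ = 10.5, W- = 55.5, W = min = 10.5, p = 0.043854, reject H0.


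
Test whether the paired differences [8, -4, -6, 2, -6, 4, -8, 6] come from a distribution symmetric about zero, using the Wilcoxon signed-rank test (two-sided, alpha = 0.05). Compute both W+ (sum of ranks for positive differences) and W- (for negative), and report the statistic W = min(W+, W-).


Step 1: Drop any zero differences (none here) and take |d_i|.
|d| = [8, 4, 6, 2, 6, 4, 8, 6]
Step 2: Midrank |d_i| (ties get averaged ranks).
ranks: |8|->7.5, |4|->2.5, |6|->5, |2|->1, |6|->5, |4|->2.5, |8|->7.5, |6|->5
Step 3: Attach original signs; sum ranks with positive sign and with negative sign.
W+ = 7.5 + 1 + 2.5 + 5 = 16
W- = 2.5 + 5 + 5 + 7.5 = 20
(Check: W+ + W- = 36 should equal n(n+1)/2 = 36.)
Step 4: Test statistic W = min(W+, W-) = 16.
Step 5: Ties in |d|, so use the tie-corrected normal approximation.
        E[W] = n(n+1)/4 = 8*9/4 = 18.
        Tie groups: |d|=4 (t=2), |d|=6 (t=3), |d|=8 (t=2); sum(t^3 - t) = 36.
        Var[W] = n(n+1)(2n+1)/24 - sum(t^3-t)/48 = 1224/24 - 36/48 = 50.25.
        z = (W - E[W]) / sqrt(Var[W]) = (16 - 18) / 7.0887 = -0.2821.
        Two-sided p = 2*Phi(z) = 0.777838.
Step 6: alpha = 0.05. fail to reject H0.

W+ = 16, W- = 20, W = min = 16, p = 0.777838, fail to reject H0.


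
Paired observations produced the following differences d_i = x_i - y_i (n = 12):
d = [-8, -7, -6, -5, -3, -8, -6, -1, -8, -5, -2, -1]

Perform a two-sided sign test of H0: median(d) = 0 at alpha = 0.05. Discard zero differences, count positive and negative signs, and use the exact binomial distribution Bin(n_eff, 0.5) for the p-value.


Step 1: Discard zero differences. Original n = 12; n_eff = number of nonzero differences = 12.
Nonzero differences (with sign): -8, -7, -6, -5, -3, -8, -6, -1, -8, -5, -2, -1
Step 2: Count signs: positive = 0, negative = 12.
Step 3: Under H0: P(positive) = 0.5, so the number of positives S ~ Bin(12, 0.5).
Step 4: Two-sided exact p-value = sum of Bin(12,0.5) probabilities at or below the observed probability = 0.000488.
Step 5: alpha = 0.05. reject H0.

n_eff = 12, pos = 0, neg = 12, p = 0.000488, reject H0.


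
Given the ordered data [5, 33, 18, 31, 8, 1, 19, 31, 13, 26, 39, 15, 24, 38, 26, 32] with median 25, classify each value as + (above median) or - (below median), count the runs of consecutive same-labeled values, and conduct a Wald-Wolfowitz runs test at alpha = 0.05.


Step 1: Compute median = 25; label A = above, B = below.
Labels in order: BABABBBABAABBAAA  (n_A = 8, n_B = 8)
Step 2: Count runs R = 10.
Step 3: Under H0 (random ordering), E[R] = 2*n_A*n_B/(n_A+n_B) + 1 = 2*8*8/16 + 1 = 9.0000.
        Var[R] = 2*n_A*n_B*(2*n_A*n_B - n_A - n_B) / ((n_A+n_B)^2 * (n_A+n_B-1)) = 14336/3840 = 3.7333.
        SD[R] = 1.9322.
Step 4: Continuity-corrected z = (R - 0.5 - E[R]) / SD[R] = (10 - 0.5 - 9.0000) / 1.9322 = 0.2588.
Step 5: Two-sided p-value via normal approximation = 2*(1 - Phi(|z|)) = 0.795809.
Step 6: alpha = 0.05. fail to reject H0.

R = 10, z = 0.2588, p = 0.795809, fail to reject H0.


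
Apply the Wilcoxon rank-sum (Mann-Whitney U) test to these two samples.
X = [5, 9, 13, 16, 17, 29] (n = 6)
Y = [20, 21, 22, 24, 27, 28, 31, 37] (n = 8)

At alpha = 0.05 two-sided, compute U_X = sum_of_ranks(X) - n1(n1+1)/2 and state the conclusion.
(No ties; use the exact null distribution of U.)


Step 1: Combine and sort all 14 observations; assign midranks.
sorted (value, group): (5,X), (9,X), (13,X), (16,X), (17,X), (20,Y), (21,Y), (22,Y), (24,Y), (27,Y), (28,Y), (29,X), (31,Y), (37,Y)
ranks: 5->1, 9->2, 13->3, 16->4, 17->5, 20->6, 21->7, 22->8, 24->9, 27->10, 28->11, 29->12, 31->13, 37->14
Step 2: Rank sum for X: R1 = 1 + 2 + 3 + 4 + 5 + 12 = 27.
Step 3: U_X = R1 - n1(n1+1)/2 = 27 - 6*7/2 = 27 - 21 = 6.
       U_Y = n1*n2 - U_X = 48 - 6 = 42.
Step 4: No ties, so the exact null distribution of U (based on enumerating the C(14,6) = 3003 equally likely rank assignments) gives the two-sided p-value.
Step 5: p-value = 0.019980; compare to alpha = 0.05. reject H0.

U_X = 6, p = 0.019980, reject H0 at alpha = 0.05.


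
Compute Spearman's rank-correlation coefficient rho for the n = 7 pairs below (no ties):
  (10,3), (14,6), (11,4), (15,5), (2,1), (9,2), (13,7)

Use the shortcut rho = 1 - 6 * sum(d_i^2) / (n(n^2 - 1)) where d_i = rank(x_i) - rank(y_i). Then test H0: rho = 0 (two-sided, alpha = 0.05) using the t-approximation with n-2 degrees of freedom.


Step 1: Rank x and y separately (midranks; no ties here).
rank(x): 10->3, 14->6, 11->4, 15->7, 2->1, 9->2, 13->5
rank(y): 3->3, 6->6, 4->4, 5->5, 1->1, 2->2, 7->7
Step 2: d_i = R_x(i) - R_y(i); compute d_i^2.
  (3-3)^2=0, (6-6)^2=0, (4-4)^2=0, (7-5)^2=4, (1-1)^2=0, (2-2)^2=0, (5-7)^2=4
sum(d^2) = 8.
Step 3: rho = 1 - 6*8 / (7*(7^2 - 1)) = 1 - 48/336 = 0.857143.
Step 4: Under H0, t = rho * sqrt((n-2)/(1-rho^2)) = 3.7210 ~ t(5).
Step 5: Two-sided p-value from the t-distribution with 5 df = 0.013697.
Step 6: alpha = 0.05. reject H0.

rho = 0.8571, p = 0.013697, reject H0 at alpha = 0.05.


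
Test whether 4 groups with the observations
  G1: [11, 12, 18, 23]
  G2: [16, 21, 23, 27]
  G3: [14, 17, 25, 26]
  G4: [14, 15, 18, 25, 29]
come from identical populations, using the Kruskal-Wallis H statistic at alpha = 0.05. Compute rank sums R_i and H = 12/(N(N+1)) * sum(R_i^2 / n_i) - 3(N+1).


Step 1: Combine all N = 17 observations and assign midranks.
sorted (value, group, rank): (11,G1,1), (12,G1,2), (14,G3,3.5), (14,G4,3.5), (15,G4,5), (16,G2,6), (17,G3,7), (18,G1,8.5), (18,G4,8.5), (21,G2,10), (23,G1,11.5), (23,G2,11.5), (25,G3,13.5), (25,G4,13.5), (26,G3,15), (27,G2,16), (29,G4,17)
Step 2: Sum ranks within each group.
R_1 = 23 (n_1 = 4)
R_2 = 43.5 (n_2 = 4)
R_3 = 39 (n_3 = 4)
R_4 = 47.5 (n_4 = 5)
Step 3: H = 12/(N(N+1)) * sum(R_i^2/n_i) - 3(N+1)
     = 12/(17*18) * (23^2/4 + 43.5^2/4 + 39^2/4 + 47.5^2/5) - 3*18
     = 0.039216 * 1436.81 - 54
     = 2.345588.
Step 4: Ties present; correction factor C = 1 - 24/(17^3 - 17) = 0.995098. Corrected H = 2.345588 / 0.995098 = 2.357143.
Step 5: Under H0, H ~ chi^2(3); p-value = 0.501662.
Step 6: alpha = 0.05. fail to reject H0.

H = 2.3571, df = 3, p = 0.501662, fail to reject H0.


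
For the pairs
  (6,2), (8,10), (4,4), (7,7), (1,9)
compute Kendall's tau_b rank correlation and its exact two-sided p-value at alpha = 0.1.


Step 1: Enumerate the 10 unordered pairs (i,j) with i<j and classify each by sign(x_j-x_i) * sign(y_j-y_i).
  (1,2):dx=+2,dy=+8->C; (1,3):dx=-2,dy=+2->D; (1,4):dx=+1,dy=+5->C; (1,5):dx=-5,dy=+7->D
  (2,3):dx=-4,dy=-6->C; (2,4):dx=-1,dy=-3->C; (2,5):dx=-7,dy=-1->C; (3,4):dx=+3,dy=+3->C
  (3,5):dx=-3,dy=+5->D; (4,5):dx=-6,dy=+2->D
Step 2: C = 6, D = 4, total pairs = 10.
Step 3: tau = (C - D)/(n(n-1)/2) = (6 - 4)/10 = 0.200000.
Step 4: Exact two-sided p-value (enumerate n! = 120 permutations of y under H0): p = 0.816667.
Step 5: alpha = 0.1. fail to reject H0.

tau_b = 0.2000 (C=6, D=4), p = 0.816667, fail to reject H0.


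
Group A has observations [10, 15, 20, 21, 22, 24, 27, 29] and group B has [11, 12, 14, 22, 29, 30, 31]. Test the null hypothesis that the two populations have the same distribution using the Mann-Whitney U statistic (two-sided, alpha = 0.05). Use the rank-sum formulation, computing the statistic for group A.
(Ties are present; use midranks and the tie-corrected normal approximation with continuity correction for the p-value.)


Step 1: Combine and sort all 15 observations; assign midranks.
sorted (value, group): (10,X), (11,Y), (12,Y), (14,Y), (15,X), (20,X), (21,X), (22,X), (22,Y), (24,X), (27,X), (29,X), (29,Y), (30,Y), (31,Y)
ranks: 10->1, 11->2, 12->3, 14->4, 15->5, 20->6, 21->7, 22->8.5, 22->8.5, 24->10, 27->11, 29->12.5, 29->12.5, 30->14, 31->15
Step 2: Rank sum for X: R1 = 1 + 5 + 6 + 7 + 8.5 + 10 + 11 + 12.5 = 61.
Step 3: U_X = R1 - n1(n1+1)/2 = 61 - 8*9/2 = 61 - 36 = 25.
       U_Y = n1*n2 - U_X = 56 - 25 = 31.
Step 4: Ties are present, so use the tie-corrected normal approximation (with continuity correction) for the p-value.
Step 5: p-value = 0.771941; compare to alpha = 0.05. fail to reject H0.

U_X = 25, p = 0.771941, fail to reject H0 at alpha = 0.05.


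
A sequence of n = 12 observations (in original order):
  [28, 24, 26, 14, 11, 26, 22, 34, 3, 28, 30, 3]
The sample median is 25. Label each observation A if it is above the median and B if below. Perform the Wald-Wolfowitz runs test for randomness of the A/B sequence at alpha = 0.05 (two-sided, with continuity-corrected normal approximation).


Step 1: Compute median = 25; label A = above, B = below.
Labels in order: ABABBABABAAB  (n_A = 6, n_B = 6)
Step 2: Count runs R = 10.
Step 3: Under H0 (random ordering), E[R] = 2*n_A*n_B/(n_A+n_B) + 1 = 2*6*6/12 + 1 = 7.0000.
        Var[R] = 2*n_A*n_B*(2*n_A*n_B - n_A - n_B) / ((n_A+n_B)^2 * (n_A+n_B-1)) = 4320/1584 = 2.7273.
        SD[R] = 1.6514.
Step 4: Continuity-corrected z = (R - 0.5 - E[R]) / SD[R] = (10 - 0.5 - 7.0000) / 1.6514 = 1.5138.
Step 5: Two-sided p-value via normal approximation = 2*(1 - Phi(|z|)) = 0.130070.
Step 6: alpha = 0.05. fail to reject H0.

R = 10, z = 1.5138, p = 0.130070, fail to reject H0.
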